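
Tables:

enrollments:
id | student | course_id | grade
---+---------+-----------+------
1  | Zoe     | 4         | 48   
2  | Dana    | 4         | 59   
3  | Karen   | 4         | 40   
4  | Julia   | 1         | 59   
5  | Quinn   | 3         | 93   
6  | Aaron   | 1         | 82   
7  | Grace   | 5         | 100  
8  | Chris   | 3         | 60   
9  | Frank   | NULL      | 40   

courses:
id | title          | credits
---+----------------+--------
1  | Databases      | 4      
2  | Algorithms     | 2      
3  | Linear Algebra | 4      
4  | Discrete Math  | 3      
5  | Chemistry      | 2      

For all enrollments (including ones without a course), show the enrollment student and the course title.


LEFT JOIN keeps every row from enrollments (the left table); where course_id has no match in courses, the course columns become NULL. Walk through each enrollment:
  - enrollment 1 (Zoe): course_id=4 -> matches Discrete Math
  - enrollment 2 (Dana): course_id=4 -> matches Discrete Math
  - enrollment 3 (Karen): course_id=4 -> matches Discrete Math
  - enrollment 4 (Julia): course_id=1 -> matches Databases
  - enrollment 5 (Quinn): course_id=3 -> matches Linear Algebra
  - enrollment 6 (Aaron): course_id=1 -> matches Databases
  - enrollment 7 (Grace): course_id=5 -> matches Chemistry
  - enrollment 8 (Chris): course_id=3 -> matches Linear Algebra
  - enrollment 9 (Frank): course_id=NULL, no match -> kept with NULL
All 9 rows appear; 1 has NULL course.

SQL:
SELECT a.student, b.title AS course
FROM enrollments a
LEFT JOIN courses b ON a.course_id = b.id

Result:
student | course        
--------+---------------
Zoe     | Discrete Math 
Dana    | Discrete Math 
Karen   | Discrete Math 
Julia   | Databases     
Quinn   | Linear Algebra
Aaron   | Databases     
Grace   | Chemistry     
Chris   | Linear Algebra
Frank   | NULL          


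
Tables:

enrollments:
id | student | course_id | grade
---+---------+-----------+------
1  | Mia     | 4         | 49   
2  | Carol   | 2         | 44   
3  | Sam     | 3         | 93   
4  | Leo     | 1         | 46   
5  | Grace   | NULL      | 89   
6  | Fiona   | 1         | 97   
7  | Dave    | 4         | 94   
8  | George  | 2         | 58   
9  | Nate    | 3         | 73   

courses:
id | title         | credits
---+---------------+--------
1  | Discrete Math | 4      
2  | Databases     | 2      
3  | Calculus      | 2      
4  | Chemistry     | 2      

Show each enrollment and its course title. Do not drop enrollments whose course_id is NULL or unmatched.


LEFT JOIN keeps every row from enrollments (the left table); where course_id has no match in courses, the course columns become NULL. Walk through each enrollment:
  - enrollment 1 (Mia): course_id=4 -> matches Chemistry
  - enrollment 2 (Carol): course_id=2 -> matches Databases
  - enrollment 3 (Sam): course_id=3 -> matches Calculus
  - enrollment 4 (Leo): course_id=1 -> matches Discrete Math
  - enrollment 5 (Grace): course_id=NULL, no match -> kept with NULL
  - enrollment 6 (Fiona): course_id=1 -> matches Discrete Math
  - enrollment 7 (Dave): course_id=4 -> matches Chemistry
  - enrollment 8 (George): course_id=2 -> matches Databases
  - enrollment 9 (Nate): course_id=3 -> matches Calculus
All 9 rows appear; 1 has NULL course.

SQL:
SELECT a.student, b.title AS course
FROM enrollments a
LEFT JOIN courses b ON a.course_id = b.id

Result:
student | course       
--------+--------------
Mia     | Chemistry    
Carol   | Databases    
Sam     | Calculus     
Leo     | Discrete Math
Grace   | NULL         
Fiona   | Discrete Math
Dave    | Chemistry    
George  | Databases    
Nate    | Calculus     


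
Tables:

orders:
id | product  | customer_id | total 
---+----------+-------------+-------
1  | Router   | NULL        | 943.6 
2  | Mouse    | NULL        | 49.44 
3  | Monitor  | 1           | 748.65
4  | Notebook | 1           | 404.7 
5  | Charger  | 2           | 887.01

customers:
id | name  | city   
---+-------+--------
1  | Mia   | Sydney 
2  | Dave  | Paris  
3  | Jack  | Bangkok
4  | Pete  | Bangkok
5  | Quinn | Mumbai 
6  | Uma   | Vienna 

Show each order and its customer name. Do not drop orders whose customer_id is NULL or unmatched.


LEFT JOIN keeps every row from orders (the left table); where customer_id has no match in customers, the customer columns become NULL. Walk through each order:
  - order 1 (Router): customer_id=NULL, no match -> kept with NULL
  - order 2 (Mouse): customer_id=NULL, no match -> kept with NULL
  - order 3 (Monitor): customer_id=1 -> matches Mia
  - order 4 (Notebook): customer_id=1 -> matches Mia
  - order 5 (Charger): customer_id=2 -> matches Dave
All 5 rows appear; 2 have NULL customer.

SQL:
SELECT a.product, b.name AS customer
FROM orders a
LEFT JOIN customers b ON a.customer_id = b.id

Result:
product  | customer
---------+---------
Router   | NULL    
Mouse    | NULL    
Monitor  | Mia     
Notebook | Mia     
Charger  | Dave    


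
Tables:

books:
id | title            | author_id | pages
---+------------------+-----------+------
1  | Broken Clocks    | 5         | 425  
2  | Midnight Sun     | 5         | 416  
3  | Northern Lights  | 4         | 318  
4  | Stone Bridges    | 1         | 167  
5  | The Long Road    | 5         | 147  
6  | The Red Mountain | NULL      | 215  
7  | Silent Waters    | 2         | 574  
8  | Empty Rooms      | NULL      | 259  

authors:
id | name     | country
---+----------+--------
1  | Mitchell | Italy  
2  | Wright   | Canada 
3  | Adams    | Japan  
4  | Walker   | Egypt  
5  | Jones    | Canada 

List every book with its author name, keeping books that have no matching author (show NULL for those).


LEFT JOIN keeps every row from books (the left table); where author_id has no match in authors, the author columns become NULL. Walk through each book:
  - book 1 (Broken Clocks): author_id=5 -> matches Jones
  - book 2 (Midnight Sun): author_id=5 -> matches Jones
  - book 3 (Northern Lights): author_id=4 -> matches Walker
  - book 4 (Stone Bridges): author_id=1 -> matches Mitchell
  - book 5 (The Long Road): author_id=5 -> matches Jones
  - book 6 (The Red Mountain): author_id=NULL, no match -> kept with NULL
  - book 7 (Silent Waters): author_id=2 -> matches Wright
  - book 8 (Empty Rooms): author_id=NULL, no match -> kept with NULL
All 8 rows appear; 2 have NULL author.

SQL:
SELECT a.title, b.name AS author
FROM books a
LEFT JOIN authors b ON a.author_id = b.id

Result:
title            | author  
-----------------+---------
Broken Clocks    | Jones   
Midnight Sun     | Jones   
Northern Lights  | Walker  
Stone Bridges    | Mitchell
The Long Road    | Jones   
The Red Mountain | NULL    
Silent Waters    | Wright  
Empty Rooms      | NULL    


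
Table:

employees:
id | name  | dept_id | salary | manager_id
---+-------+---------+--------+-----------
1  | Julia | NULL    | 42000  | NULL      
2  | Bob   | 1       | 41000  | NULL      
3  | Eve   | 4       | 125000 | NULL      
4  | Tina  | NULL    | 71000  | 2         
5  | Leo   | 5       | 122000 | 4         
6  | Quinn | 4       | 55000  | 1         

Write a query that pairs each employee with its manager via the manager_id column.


This is a self-join: employees is joined to a second copy of itself, matching each row's manager_id to another row's id. Use LEFT JOIN so rows with manager_id=NULL are kept.
  - employee 1 (Julia): manager_id=NULL -> NULL
  - employee 2 (Bob): manager_id=NULL -> NULL
  - employee 3 (Eve): manager_id=NULL -> NULL
  - employee 4 (Tina): manager_id=2 -> Bob
  - employee 5 (Leo): manager_id=4 -> Tina
  - employee 6 (Quinn): manager_id=1 -> Julia

SQL:
SELECT a.name AS item, b.name AS manager
FROM employees a
LEFT JOIN employees b ON a.manager_id = b.id

Result:
item  | manager
------+--------
Julia | NULL   
Bob   | NULL   
Eve   | NULL   
Tina  | Bob    
Leo   | Tina   
Quinn | Julia  


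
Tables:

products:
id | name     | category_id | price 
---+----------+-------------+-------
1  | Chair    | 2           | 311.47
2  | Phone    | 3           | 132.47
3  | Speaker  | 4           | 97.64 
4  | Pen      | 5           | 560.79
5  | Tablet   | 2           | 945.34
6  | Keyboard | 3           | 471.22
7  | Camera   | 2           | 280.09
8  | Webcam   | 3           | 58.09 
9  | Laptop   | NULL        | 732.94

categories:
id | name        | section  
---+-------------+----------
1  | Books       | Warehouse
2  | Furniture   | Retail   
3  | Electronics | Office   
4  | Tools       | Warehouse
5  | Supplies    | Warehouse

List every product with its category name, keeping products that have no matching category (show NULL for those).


LEFT JOIN keeps every row from products (the left table); where category_id has no match in categories, the category columns become NULL. Walk through each product:
  - product 1 (Chair): category_id=2 -> matches Furniture
  - product 2 (Phone): category_id=3 -> matches Electronics
  - product 3 (Speaker): category_id=4 -> matches Tools
  - product 4 (Pen): category_id=5 -> matches Supplies
  - product 5 (Tablet): category_id=2 -> matches Furniture
  - product 6 (Keyboard): category_id=3 -> matches Electronics
  - product 7 (Camera): category_id=2 -> matches Furniture
  - product 8 (Webcam): category_id=3 -> matches Electronics
  - product 9 (Laptop): category_id=NULL, no match -> kept with NULL
All 9 rows appear; 1 has NULL category.

SQL:
SELECT a.name, b.name AS category
FROM products a
LEFT JOIN categories b ON a.category_id = b.id

Result:
name     | category   
---------+------------
Chair    | Furniture  
Phone    | Electronics
Speaker  | Tools      
Pen      | Supplies   
Tablet   | Furniture  
Keyboard | Electronics
Camera   | Furniture  
Webcam   | Electronics
Laptop   | NULL       


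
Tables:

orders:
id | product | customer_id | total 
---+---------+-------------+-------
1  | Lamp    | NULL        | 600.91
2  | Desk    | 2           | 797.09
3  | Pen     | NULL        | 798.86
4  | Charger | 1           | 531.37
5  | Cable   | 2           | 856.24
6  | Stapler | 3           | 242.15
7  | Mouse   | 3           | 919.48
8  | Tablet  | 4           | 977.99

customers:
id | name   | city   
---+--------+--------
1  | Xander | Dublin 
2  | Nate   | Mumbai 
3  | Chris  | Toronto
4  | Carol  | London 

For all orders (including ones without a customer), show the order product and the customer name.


LEFT JOIN keeps every row from orders (the left table); where customer_id has no match in customers, the customer columns become NULL. Walk through each order:
  - order 1 (Lamp): customer_id=NULL, no match -> kept with NULL
  - order 2 (Desk): customer_id=2 -> matches Nate
  - order 3 (Pen): customer_id=NULL, no match -> kept with NULL
  - order 4 (Charger): customer_id=1 -> matches Xander
  - order 5 (Cable): customer_id=2 -> matches Nate
  - order 6 (Stapler): customer_id=3 -> matches Chris
  - order 7 (Mouse): customer_id=3 -> matches Chris
  - order 8 (Tablet): customer_id=4 -> matches Carol
All 8 rows appear; 2 have NULL customer.

SQL:
SELECT a.product, b.name AS customer
FROM orders a
LEFT JOIN customers b ON a.customer_id = b.id

Result:
product | customer
--------+---------
Lamp    | NULL    
Desk    | Nate    
Pen     | NULL    
Charger | Xander  
Cable   | Nate    
Stapler | Chris   
Mouse   | Chris   
Tablet  | Carol   


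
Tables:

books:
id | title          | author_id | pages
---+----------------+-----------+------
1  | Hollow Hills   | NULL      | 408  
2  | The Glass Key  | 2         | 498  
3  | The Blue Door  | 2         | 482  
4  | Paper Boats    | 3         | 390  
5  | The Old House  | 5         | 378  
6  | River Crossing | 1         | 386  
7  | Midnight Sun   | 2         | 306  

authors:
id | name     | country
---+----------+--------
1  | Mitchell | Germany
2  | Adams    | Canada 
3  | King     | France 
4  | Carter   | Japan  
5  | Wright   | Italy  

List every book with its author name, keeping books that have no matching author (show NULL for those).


LEFT JOIN keeps every row from books (the left table); where author_id has no match in authors, the author columns become NULL. Walk through each book:
  - book 1 (Hollow Hills): author_id=NULL, no match -> kept with NULL
  - book 2 (The Glass Key): author_id=2 -> matches Adams
  - book 3 (The Blue Door): author_id=2 -> matches Adams
  - book 4 (Paper Boats): author_id=3 -> matches King
  - book 5 (The Old House): author_id=5 -> matches Wright
  - book 6 (River Crossing): author_id=1 -> matches Mitchell
  - book 7 (Midnight Sun): author_id=2 -> matches Adams
All 7 rows appear; 1 has NULL author.

SQL:
SELECT a.title, b.name AS author
FROM books a
LEFT JOIN authors b ON a.author_id = b.id

Result:
title          | author  
---------------+---------
Hollow Hills   | NULL    
The Glass Key  | Adams   
The Blue Door  | Adams   
Paper Boats    | King    
The Old House  | Wright  
River Crossing | Mitchell
Midnight Sun   | Adams   


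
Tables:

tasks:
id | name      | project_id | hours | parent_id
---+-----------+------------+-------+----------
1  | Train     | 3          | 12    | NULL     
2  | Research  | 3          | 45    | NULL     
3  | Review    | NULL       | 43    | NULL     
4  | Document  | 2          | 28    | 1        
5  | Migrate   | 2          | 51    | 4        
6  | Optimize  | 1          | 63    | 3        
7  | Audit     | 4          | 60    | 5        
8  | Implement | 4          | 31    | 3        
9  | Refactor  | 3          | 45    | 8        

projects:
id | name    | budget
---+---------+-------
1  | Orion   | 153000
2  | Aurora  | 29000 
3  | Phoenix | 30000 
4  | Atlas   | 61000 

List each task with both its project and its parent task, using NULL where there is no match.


Two LEFT JOINs from the same base table tasks: one to projects via project_id, one to tasks itself via parent_id. Both are LEFT so every task is preserved.
Match against projects:
  - task 1 (Train): project_id=3 -> matches Phoenix
  - task 2 (Research): project_id=3 -> matches Phoenix
  - task 3 (Review): project_id=NULL, no match -> kept with NULL
  - task 4 (Document): project_id=2 -> matches Aurora
  - task 5 (Migrate): project_id=2 -> matches Aurora
  - task 6 (Optimize): project_id=1 -> matches Orion
  - task 7 (Audit): project_id=4 -> matches Atlas
  - task 8 (Implement): project_id=4 -> matches Atlas
  - task 9 (Refactor): project_id=3 -> matches Phoenix
Match against tasks (self):
  - task 1 (Train): parent_id=NULL -> NULL
  - task 2 (Research): parent_id=NULL -> NULL
  - task 3 (Review): parent_id=NULL -> NULL
  - task 4 (Document): parent_id=1 -> Train
  - task 5 (Migrate): parent_id=4 -> Document
  - task 6 (Optimize): parent_id=3 -> Review
  - task 7 (Audit): parent_id=5 -> Migrate
  - task 8 (Implement): parent_id=3 -> Review
  - task 9 (Refactor): parent_id=8 -> Implement

SQL:
SELECT a.name, b.name AS project, c.name AS parent
FROM tasks a
LEFT JOIN projects b ON a.project_id = b.id
LEFT JOIN tasks c ON a.parent_id = c.id

Result:
name      | project | parent   
----------+---------+----------
Train     | Phoenix | NULL     
Research  | Phoenix | NULL     
Review    | NULL    | NULL     
Document  | Aurora  | Train    
Migrate   | Aurora  | Document 
Optimize  | Orion   | Review   
Audit     | Atlas   | Migrate  
Implement | Atlas   | Review   
Refactor  | Phoenix | Implement


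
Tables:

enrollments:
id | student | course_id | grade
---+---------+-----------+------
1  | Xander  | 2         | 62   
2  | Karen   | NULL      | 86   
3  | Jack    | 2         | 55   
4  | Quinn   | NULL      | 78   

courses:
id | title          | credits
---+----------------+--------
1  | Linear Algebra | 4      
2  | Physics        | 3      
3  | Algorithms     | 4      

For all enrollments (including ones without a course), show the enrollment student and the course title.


LEFT JOIN keeps every row from enrollments (the left table); where course_id has no match in courses, the course columns become NULL. Walk through each enrollment:
  - enrollment 1 (Xander): course_id=2 -> matches Physics
  - enrollment 2 (Karen): course_id=NULL, no match -> kept with NULL
  - enrollment 3 (Jack): course_id=2 -> matches Physics
  - enrollment 4 (Quinn): course_id=NULL, no match -> kept with NULL
All 4 rows appear; 2 have NULL course.

SQL:
SELECT a.student, b.title AS course
FROM enrollments a
LEFT JOIN courses b ON a.course_id = b.id

Result:
student | course 
--------+--------
Xander  | Physics
Karen   | NULL   
Jack    | Physics
Quinn   | NULL   


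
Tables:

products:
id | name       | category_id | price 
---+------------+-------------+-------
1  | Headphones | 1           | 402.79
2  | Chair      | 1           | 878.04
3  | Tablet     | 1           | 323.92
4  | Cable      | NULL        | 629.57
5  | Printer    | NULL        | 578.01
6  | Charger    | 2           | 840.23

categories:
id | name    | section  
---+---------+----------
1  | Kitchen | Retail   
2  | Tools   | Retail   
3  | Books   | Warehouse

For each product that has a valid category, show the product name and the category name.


INNER JOIN keeps only products rows whose category_id matches an id in categories. Walk through each product:
  - product 1 (Headphones): category_id=1 -> matches Kitchen
  - product 2 (Chair): category_id=1 -> matches Kitchen
  - product 3 (Tablet): category_id=1 -> matches Kitchen
  - product 4 (Cable): category_id=NULL, no match -> dropped
  - product 5 (Printer): category_id=NULL, no match -> dropped
  - product 6 (Charger): category_id=2 -> matches Tools
So 2 of 6 rows are dropped.

SQL:
SELECT a.name, b.name AS category
FROM products a
INNER JOIN categories b ON a.category_id = b.id

Result:
name       | category
-----------+---------
Headphones | Kitchen 
Chair      | Kitchen 
Tablet     | Kitchen 
Charger    | Tools   


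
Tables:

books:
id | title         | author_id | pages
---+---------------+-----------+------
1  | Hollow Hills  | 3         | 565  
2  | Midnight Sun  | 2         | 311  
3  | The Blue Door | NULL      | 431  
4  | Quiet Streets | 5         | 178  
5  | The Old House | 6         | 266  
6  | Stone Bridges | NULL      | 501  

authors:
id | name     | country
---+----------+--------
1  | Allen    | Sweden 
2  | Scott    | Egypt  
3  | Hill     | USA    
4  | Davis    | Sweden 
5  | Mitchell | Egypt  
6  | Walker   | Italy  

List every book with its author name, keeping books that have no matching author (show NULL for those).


LEFT JOIN keeps every row from books (the left table); where author_id has no match in authors, the author columns become NULL. Walk through each book:
  - book 1 (Hollow Hills): author_id=3 -> matches Hill
  - book 2 (Midnight Sun): author_id=2 -> matches Scott
  - book 3 (The Blue Door): author_id=NULL, no match -> kept with NULL
  - book 4 (Quiet Streets): author_id=5 -> matches Mitchell
  - book 5 (The Old House): author_id=6 -> matches Walker
  - book 6 (Stone Bridges): author_id=NULL, no match -> kept with NULL
All 6 rows appear; 2 have NULL author.

SQL:
SELECT a.title, b.name AS author
FROM books a
LEFT JOIN authors b ON a.author_id = b.id

Result:
title         | author  
--------------+---------
Hollow Hills  | Hill    
Midnight Sun  | Scott   
The Blue Door | NULL    
Quiet Streets | Mitchell
The Old House | Walker  
Stone Bridges | NULL    


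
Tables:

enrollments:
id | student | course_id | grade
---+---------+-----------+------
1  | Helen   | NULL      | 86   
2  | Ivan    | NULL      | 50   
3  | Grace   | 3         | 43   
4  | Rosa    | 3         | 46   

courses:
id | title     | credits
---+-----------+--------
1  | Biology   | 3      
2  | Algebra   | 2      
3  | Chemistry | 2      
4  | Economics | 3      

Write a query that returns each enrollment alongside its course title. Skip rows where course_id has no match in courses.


INNER JOIN keeps only enrollments rows whose course_id matches an id in courses. Walk through each enrollment:
  - enrollment 1 (Helen): course_id=NULL, no match -> dropped
  - enrollment 2 (Ivan): course_id=NULL, no match -> dropped
  - enrollment 3 (Grace): course_id=3 -> matches Chemistry
  - enrollment 4 (Rosa): course_id=3 -> matches Chemistry
So 2 of 4 rows are dropped.

SQL:
SELECT a.student, b.title AS course
FROM enrollments a
INNER JOIN courses b ON a.course_id = b.id

Result:
student | course   
--------+----------
Grace   | Chemistry
Rosa    | Chemistry


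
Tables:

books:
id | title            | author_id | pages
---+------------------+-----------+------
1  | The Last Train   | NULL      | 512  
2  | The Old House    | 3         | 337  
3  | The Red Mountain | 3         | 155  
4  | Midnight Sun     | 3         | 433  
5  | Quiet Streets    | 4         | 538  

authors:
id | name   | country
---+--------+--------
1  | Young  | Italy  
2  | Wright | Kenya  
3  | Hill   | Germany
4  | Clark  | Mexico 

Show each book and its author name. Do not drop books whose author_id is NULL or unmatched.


LEFT JOIN keeps every row from books (the left table); where author_id has no match in authors, the author columns become NULL. Walk through each book:
  - book 1 (The Last Train): author_id=NULL, no match -> kept with NULL
  - book 2 (The Old House): author_id=3 -> matches Hill
  - book 3 (The Red Mountain): author_id=3 -> matches Hill
  - book 4 (Midnight Sun): author_id=3 -> matches Hill
  - book 5 (Quiet Streets): author_id=4 -> matches Clark
All 5 rows appear; 1 has NULL author.

SQL:
SELECT a.title, b.name AS author
FROM books a
LEFT JOIN authors b ON a.author_id = b.id

Result:
title            | author
-----------------+-------
The Last Train   | NULL  
The Old House    | Hill  
The Red Mountain | Hill  
Midnight Sun     | Hill  
Quiet Streets    | Clark 


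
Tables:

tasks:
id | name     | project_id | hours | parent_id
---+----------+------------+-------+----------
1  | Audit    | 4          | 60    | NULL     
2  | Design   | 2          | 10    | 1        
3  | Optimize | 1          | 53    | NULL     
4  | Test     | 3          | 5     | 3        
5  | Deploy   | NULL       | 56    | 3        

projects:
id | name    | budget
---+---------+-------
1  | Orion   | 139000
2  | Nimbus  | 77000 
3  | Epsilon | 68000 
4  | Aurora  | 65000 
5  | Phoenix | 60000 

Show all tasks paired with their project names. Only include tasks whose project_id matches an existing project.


INNER JOIN keeps only tasks rows whose project_id matches an id in projects. Walk through each task:
  - task 1 (Audit): project_id=4 -> matches Aurora
  - task 2 (Design): project_id=2 -> matches Nimbus
  - task 3 (Optimize): project_id=1 -> matches Orion
  - task 4 (Test): project_id=3 -> matches Epsilon
  - task 5 (Deploy): project_id=NULL, no match -> dropped
So 1 of 5 rows is dropped.

SQL:
SELECT a.name, b.name AS project
FROM tasks a
INNER JOIN projects b ON a.project_id = b.id

Result:
name     | project
---------+--------
Audit    | Aurora 
Design   | Nimbus 
Optimize | Orion  
Test     | Epsilon


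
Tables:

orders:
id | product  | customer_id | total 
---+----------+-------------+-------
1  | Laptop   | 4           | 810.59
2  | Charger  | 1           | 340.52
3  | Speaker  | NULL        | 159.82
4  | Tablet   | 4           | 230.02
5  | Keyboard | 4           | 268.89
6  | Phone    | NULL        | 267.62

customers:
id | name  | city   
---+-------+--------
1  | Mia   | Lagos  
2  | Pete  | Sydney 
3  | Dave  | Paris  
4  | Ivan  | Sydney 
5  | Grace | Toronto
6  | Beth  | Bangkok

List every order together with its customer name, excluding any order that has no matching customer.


INNER JOIN keeps only orders rows whose customer_id matches an id in customers. Walk through each order:
  - order 1 (Laptop): customer_id=4 -> matches Ivan
  - order 2 (Charger): customer_id=1 -> matches Mia
  - order 3 (Speaker): customer_id=NULL, no match -> dropped
  - order 4 (Tablet): customer_id=4 -> matches Ivan
  - order 5 (Keyboard): customer_id=4 -> matches Ivan
  - order 6 (Phone): customer_id=NULL, no match -> dropped
So 2 of 6 rows are dropped.

SQL:
SELECT a.product, b.name AS customer
FROM orders a
INNER JOIN customers b ON a.customer_id = b.id

Result:
product  | customer
---------+---------
Laptop   | Ivan    
Charger  | Mia     
Tablet   | Ivan    
Keyboard | Ivan    


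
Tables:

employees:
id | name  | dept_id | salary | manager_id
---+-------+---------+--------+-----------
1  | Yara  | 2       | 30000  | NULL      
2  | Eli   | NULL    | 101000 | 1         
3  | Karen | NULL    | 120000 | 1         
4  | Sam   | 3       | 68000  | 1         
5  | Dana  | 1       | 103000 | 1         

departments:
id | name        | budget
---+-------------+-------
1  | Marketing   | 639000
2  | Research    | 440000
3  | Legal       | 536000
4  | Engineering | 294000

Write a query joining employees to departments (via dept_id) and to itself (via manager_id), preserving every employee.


Two LEFT JOINs from the same base table employees: one to departments via dept_id, one to employees itself via manager_id. Both are LEFT so every employee is preserved.
Match against departments:
  - employee 1 (Yara): dept_id=2 -> matches Research
  - employee 2 (Eli): dept_id=NULL, no match -> kept with NULL
  - employee 3 (Karen): dept_id=NULL, no match -> kept with NULL
  - employee 4 (Sam): dept_id=3 -> matches Legal
  - employee 5 (Dana): dept_id=1 -> matches Marketing
Match against employees (self):
  - employee 1 (Yara): manager_id=NULL -> NULL
  - employee 2 (Eli): manager_id=1 -> Yara
  - employee 3 (Karen): manager_id=1 -> Yara
  - employee 4 (Sam): manager_id=1 -> Yara
  - employee 5 (Dana): manager_id=1 -> Yara

SQL:
SELECT a.name, b.name AS department, c.name AS manager
FROM employees a
LEFT JOIN departments b ON a.dept_id = b.id
LEFT JOIN employees c ON a.manager_id = c.id

Result:
name  | department | manager
------+------------+--------
Yara  | Research   | NULL   
Eli   | NULL       | Yara   
Karen | NULL       | Yara   
Sam   | Legal      | Yara   
Dana  | Marketing  | Yara   


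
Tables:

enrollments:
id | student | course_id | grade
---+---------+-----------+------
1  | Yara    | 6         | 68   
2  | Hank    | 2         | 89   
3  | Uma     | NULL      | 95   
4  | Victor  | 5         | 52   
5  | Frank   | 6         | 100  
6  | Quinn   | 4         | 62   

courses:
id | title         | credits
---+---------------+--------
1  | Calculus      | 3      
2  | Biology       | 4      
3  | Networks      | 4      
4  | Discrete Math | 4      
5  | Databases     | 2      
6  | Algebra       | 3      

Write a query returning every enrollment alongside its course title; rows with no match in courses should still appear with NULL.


LEFT JOIN keeps every row from enrollments (the left table); where course_id has no match in courses, the course columns become NULL. Walk through each enrollment:
  - enrollment 1 (Yara): course_id=6 -> matches Algebra
  - enrollment 2 (Hank): course_id=2 -> matches Biology
  - enrollment 3 (Uma): course_id=NULL, no match -> kept with NULL
  - enrollment 4 (Victor): course_id=5 -> matches Databases
  - enrollment 5 (Frank): course_id=6 -> matches Algebra
  - enrollment 6 (Quinn): course_id=4 -> matches Discrete Math
All 6 rows appear; 1 has NULL course.

SQL:
SELECT a.student, b.title AS course
FROM enrollments a
LEFT JOIN courses b ON a.course_id = b.id

Result:
student | course       
--------+--------------
Yara    | Algebra      
Hank    | Biology      
Uma     | NULL         
Victor  | Databases    
Frank   | Algebra      
Quinn   | Discrete Math


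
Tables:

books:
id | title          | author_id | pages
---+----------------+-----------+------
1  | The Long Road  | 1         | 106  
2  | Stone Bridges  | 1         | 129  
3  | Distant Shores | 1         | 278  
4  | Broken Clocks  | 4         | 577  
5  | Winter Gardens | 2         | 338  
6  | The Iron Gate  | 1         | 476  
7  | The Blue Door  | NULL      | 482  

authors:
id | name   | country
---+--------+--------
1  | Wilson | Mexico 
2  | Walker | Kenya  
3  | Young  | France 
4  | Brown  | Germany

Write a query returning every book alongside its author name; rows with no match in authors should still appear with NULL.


LEFT JOIN keeps every row from books (the left table); where author_id has no match in authors, the author columns become NULL. Walk through each book:
  - book 1 (The Long Road): author_id=1 -> matches Wilson
  - book 2 (Stone Bridges): author_id=1 -> matches Wilson
  - book 3 (Distant Shores): author_id=1 -> matches Wilson
  - book 4 (Broken Clocks): author_id=4 -> matches Brown
  - book 5 (Winter Gardens): author_id=2 -> matches Walker
  - book 6 (The Iron Gate): author_id=1 -> matches Wilson
  - book 7 (The Blue Door): author_id=NULL, no match -> kept with NULL
All 7 rows appear; 1 has NULL author.

SQL:
SELECT a.title, b.name AS author
FROM books a
LEFT JOIN authors b ON a.author_id = b.id

Result:
title          | author
---------------+-------
The Long Road  | Wilson
Stone Bridges  | Wilson
Distant Shores | Wilson
Broken Clocks  | Brown 
Winter Gardens | Walker
The Iron Gate  | Wilson
The Blue Door  | NULL  


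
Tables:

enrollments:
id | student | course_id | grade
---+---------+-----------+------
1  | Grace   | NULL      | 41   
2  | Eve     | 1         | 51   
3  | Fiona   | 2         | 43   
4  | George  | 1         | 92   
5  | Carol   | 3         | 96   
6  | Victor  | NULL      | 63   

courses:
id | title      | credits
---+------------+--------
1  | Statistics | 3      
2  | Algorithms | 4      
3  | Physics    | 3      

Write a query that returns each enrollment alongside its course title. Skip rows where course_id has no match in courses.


INNER JOIN keeps only enrollments rows whose course_id matches an id in courses. Walk through each enrollment:
  - enrollment 1 (Grace): course_id=NULL, no match -> dropped
  - enrollment 2 (Eve): course_id=1 -> matches Statistics
  - enrollment 3 (Fiona): course_id=2 -> matches Algorithms
  - enrollment 4 (George): course_id=1 -> matches Statistics
  - enrollment 5 (Carol): course_id=3 -> matches Physics
  - enrollment 6 (Victor): course_id=NULL, no match -> dropped
So 2 of 6 rows are dropped.

SQL:
SELECT a.student, b.title AS course
FROM enrollments a
INNER JOIN courses b ON a.course_id = b.id

Result:
student | course    
--------+-----------
Eve     | Statistics
Fiona   | Algorithms
George  | Statistics
Carol   | Physics   


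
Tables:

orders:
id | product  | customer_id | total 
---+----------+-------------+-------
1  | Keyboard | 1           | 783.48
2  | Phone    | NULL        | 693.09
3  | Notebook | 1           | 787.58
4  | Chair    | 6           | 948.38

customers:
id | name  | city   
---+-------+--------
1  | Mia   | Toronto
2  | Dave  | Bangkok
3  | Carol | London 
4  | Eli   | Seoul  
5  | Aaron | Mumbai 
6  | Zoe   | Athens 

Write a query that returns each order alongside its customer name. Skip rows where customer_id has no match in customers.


INNER JOIN keeps only orders rows whose customer_id matches an id in customers. Walk through each order:
  - order 1 (Keyboard): customer_id=1 -> matches Mia
  - order 2 (Phone): customer_id=NULL, no match -> dropped
  - order 3 (Notebook): customer_id=1 -> matches Mia
  - order 4 (Chair): customer_id=6 -> matches Zoe
So 1 of 4 rows is dropped.

SQL:
SELECT a.product, b.name AS customer
FROM orders a
INNER JOIN customers b ON a.customer_id = b.id

Result:
product  | customer
---------+---------
Keyboard | Mia     
Notebook | Mia     
Chair    | Zoe     


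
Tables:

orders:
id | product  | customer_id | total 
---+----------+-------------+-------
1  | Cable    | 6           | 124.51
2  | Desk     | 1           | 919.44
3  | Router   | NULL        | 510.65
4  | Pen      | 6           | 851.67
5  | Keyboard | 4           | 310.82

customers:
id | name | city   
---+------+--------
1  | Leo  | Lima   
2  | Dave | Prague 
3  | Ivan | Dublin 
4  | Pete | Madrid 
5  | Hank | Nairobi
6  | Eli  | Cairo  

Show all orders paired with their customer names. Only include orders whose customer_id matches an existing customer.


INNER JOIN keeps only orders rows whose customer_id matches an id in customers. Walk through each order:
  - order 1 (Cable): customer_id=6 -> matches Eli
  - order 2 (Desk): customer_id=1 -> matches Leo
  - order 3 (Router): customer_id=NULL, no match -> dropped
  - order 4 (Pen): customer_id=6 -> matches Eli
  - order 5 (Keyboard): customer_id=4 -> matches Pete
So 1 of 5 rows is dropped.

SQL:
SELECT a.product, b.name AS customer
FROM orders a
INNER JOIN customers b ON a.customer_id = b.id

Result:
product  | customer
---------+---------
Cable    | Eli     
Desk     | Leo     
Pen      | Eli     
Keyboard | Pete    


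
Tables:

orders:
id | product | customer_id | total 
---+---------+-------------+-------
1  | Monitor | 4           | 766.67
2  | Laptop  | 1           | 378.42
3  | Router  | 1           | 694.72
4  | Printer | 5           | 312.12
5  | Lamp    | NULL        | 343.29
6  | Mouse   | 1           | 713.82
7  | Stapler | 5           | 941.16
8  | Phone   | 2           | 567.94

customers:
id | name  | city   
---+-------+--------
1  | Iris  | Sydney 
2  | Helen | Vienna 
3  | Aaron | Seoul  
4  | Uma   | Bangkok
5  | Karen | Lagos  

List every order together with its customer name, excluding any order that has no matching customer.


INNER JOIN keeps only orders rows whose customer_id matches an id in customers. Walk through each order:
  - order 1 (Monitor): customer_id=4 -> matches Uma
  - order 2 (Laptop): customer_id=1 -> matches Iris
  - order 3 (Router): customer_id=1 -> matches Iris
  - order 4 (Printer): customer_id=5 -> matches Karen
  - order 5 (Lamp): customer_id=NULL, no match -> dropped
  - order 6 (Mouse): customer_id=1 -> matches Iris
  - order 7 (Stapler): customer_id=5 -> matches Karen
  - order 8 (Phone): customer_id=2 -> matches Helen
So 1 of 8 rows is dropped.

SQL:
SELECT a.product, b.name AS customer
FROM orders a
INNER JOIN customers b ON a.customer_id = b.id

Result:
product | customer
--------+---------
Monitor | Uma     
Laptop  | Iris    
Router  | Iris    
Printer | Karen   
Mouse   | Iris    
Stapler | Karen   
Phone   | Helen   


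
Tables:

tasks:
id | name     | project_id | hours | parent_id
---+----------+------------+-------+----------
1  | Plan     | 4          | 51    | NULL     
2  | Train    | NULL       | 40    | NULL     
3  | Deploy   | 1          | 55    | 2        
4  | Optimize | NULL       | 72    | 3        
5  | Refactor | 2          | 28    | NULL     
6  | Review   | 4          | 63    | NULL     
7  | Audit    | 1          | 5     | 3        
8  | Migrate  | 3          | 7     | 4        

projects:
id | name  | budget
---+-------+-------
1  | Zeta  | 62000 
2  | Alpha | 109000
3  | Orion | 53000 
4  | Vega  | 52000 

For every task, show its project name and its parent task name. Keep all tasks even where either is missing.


Two LEFT JOINs from the same base table tasks: one to projects via project_id, one to tasks itself via parent_id. Both are LEFT so every task is preserved.
Match against projects:
  - task 1 (Plan): project_id=4 -> matches Vega
  - task 2 (Train): project_id=NULL, no match -> kept with NULL
  - task 3 (Deploy): project_id=1 -> matches Zeta
  - task 4 (Optimize): project_id=NULL, no match -> kept with NULL
  - task 5 (Refactor): project_id=2 -> matches Alpha
  - task 6 (Review): project_id=4 -> matches Vega
  - task 7 (Audit): project_id=1 -> matches Zeta
  - task 8 (Migrate): project_id=3 -> matches Orion
Match against tasks (self):
  - task 1 (Plan): parent_id=NULL -> NULL
  - task 2 (Train): parent_id=NULL -> NULL
  - task 3 (Deploy): parent_id=2 -> Train
  - task 4 (Optimize): parent_id=3 -> Deploy
  - task 5 (Refactor): parent_id=NULL -> NULL
  - task 6 (Review): parent_id=NULL -> NULL
  - task 7 (Audit): parent_id=3 -> Deploy
  - task 8 (Migrate): parent_id=4 -> Optimize

SQL:
SELECT a.name, b.name AS project, c.name AS parent
FROM tasks a
LEFT JOIN projects b ON a.project_id = b.id
LEFT JOIN tasks c ON a.parent_id = c.id

Result:
name     | project | parent  
---------+---------+---------
Plan     | Vega    | NULL    
Train    | NULL    | NULL    
Deploy   | Zeta    | Train   
Optimize | NULL    | Deploy  
Refactor | Alpha   | NULL    
Review   | Vega    | NULL    
Audit    | Zeta    | Deploy  
Migrate  | Orion   | Optimize


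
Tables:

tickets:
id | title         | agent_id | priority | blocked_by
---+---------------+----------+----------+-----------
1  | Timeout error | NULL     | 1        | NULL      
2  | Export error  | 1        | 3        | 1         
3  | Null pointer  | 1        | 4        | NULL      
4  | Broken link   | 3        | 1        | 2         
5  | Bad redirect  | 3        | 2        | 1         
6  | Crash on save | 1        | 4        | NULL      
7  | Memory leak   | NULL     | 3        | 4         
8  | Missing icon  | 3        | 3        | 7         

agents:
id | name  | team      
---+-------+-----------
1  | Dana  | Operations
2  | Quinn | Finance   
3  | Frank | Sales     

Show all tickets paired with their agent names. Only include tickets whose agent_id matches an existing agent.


INNER JOIN keeps only tickets rows whose agent_id matches an id in agents. Walk through each ticket:
  - ticket 1 (Timeout error): agent_id=NULL, no match -> dropped
  - ticket 2 (Export error): agent_id=1 -> matches Dana
  - ticket 3 (Null pointer): agent_id=1 -> matches Dana
  - ticket 4 (Broken link): agent_id=3 -> matches Frank
  - ticket 5 (Bad redirect): agent_id=3 -> matches Frank
  - ticket 6 (Crash on save): agent_id=1 -> matches Dana
  - ticket 7 (Memory leak): agent_id=NULL, no match -> dropped
  - ticket 8 (Missing icon): agent_id=3 -> matches Frank
So 2 of 8 rows are dropped.

SQL:
SELECT a.title, b.name AS agent
FROM tickets a
INNER JOIN agents b ON a.agent_id = b.id

Result:
title         | agent
--------------+------
Export error  | Dana 
Null pointer  | Dana 
Broken link   | Frank
Bad redirect  | Frank
Crash on save | Dana 
Missing icon  | Frank


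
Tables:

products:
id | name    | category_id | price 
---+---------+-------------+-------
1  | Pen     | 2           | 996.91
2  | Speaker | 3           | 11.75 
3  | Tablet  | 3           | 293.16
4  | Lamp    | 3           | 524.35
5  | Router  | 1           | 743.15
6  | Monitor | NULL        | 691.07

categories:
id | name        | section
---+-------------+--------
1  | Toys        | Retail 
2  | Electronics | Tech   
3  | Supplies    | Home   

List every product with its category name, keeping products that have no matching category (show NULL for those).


LEFT JOIN keeps every row from products (the left table); where category_id has no match in categories, the category columns become NULL. Walk through each product:
  - product 1 (Pen): category_id=2 -> matches Electronics
  - product 2 (Speaker): category_id=3 -> matches Supplies
  - product 3 (Tablet): category_id=3 -> matches Supplies
  - product 4 (Lamp): category_id=3 -> matches Supplies
  - product 5 (Router): category_id=1 -> matches Toys
  - product 6 (Monitor): category_id=NULL, no match -> kept with NULL
All 6 rows appear; 1 has NULL category.

SQL:
SELECT a.name, b.name AS category
FROM products a
LEFT JOIN categories b ON a.category_id = b.id

Result:
name    | category   
--------+------------
Pen     | Electronics
Speaker | Supplies   
Tablet  | Supplies   
Lamp    | Supplies   
Router  | Toys       
Monitor | NULL       


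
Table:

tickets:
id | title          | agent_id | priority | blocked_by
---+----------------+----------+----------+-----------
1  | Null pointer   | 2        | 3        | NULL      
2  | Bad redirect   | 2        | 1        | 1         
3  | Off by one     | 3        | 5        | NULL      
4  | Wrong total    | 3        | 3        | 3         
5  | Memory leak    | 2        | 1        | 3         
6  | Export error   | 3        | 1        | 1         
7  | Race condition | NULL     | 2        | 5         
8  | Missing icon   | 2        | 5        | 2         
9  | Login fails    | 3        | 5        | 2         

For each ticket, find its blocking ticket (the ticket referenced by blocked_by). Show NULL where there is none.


This is a self-join: tickets is joined to a second copy of itself, matching each row's blocked_by to another row's id. Use LEFT JOIN so rows with blocked_by=NULL are kept.
  - ticket 1 (Null pointer): blocked_by=NULL -> NULL
  - ticket 2 (Bad redirect): blocked_by=1 -> Null pointer
  - ticket 3 (Off by one): blocked_by=NULL -> NULL
  - ticket 4 (Wrong total): blocked_by=3 -> Off by one
  - ticket 5 (Memory leak): blocked_by=3 -> Off by one
  - ticket 6 (Export error): blocked_by=1 -> Null pointer
  - ticket 7 (Race condition): blocked_by=5 -> Memory leak
  - ticket 8 (Missing icon): blocked_by=2 -> Bad redirect
  - ticket 9 (Login fails): blocked_by=2 -> Bad redirect

SQL:
SELECT a.title AS item, b.title AS blocked_by
FROM tickets a
LEFT JOIN tickets b ON a.blocked_by = b.id

Result:
item           | blocked_by  
---------------+-------------
Null pointer   | NULL        
Bad redirect   | Null pointer
Off by one     | NULL        
Wrong total    | Off by one  
Memory leak    | Off by one  
Export error   | Null pointer
Race condition | Memory leak 
Missing icon   | Bad redirect
Login fails    | Bad redirect
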